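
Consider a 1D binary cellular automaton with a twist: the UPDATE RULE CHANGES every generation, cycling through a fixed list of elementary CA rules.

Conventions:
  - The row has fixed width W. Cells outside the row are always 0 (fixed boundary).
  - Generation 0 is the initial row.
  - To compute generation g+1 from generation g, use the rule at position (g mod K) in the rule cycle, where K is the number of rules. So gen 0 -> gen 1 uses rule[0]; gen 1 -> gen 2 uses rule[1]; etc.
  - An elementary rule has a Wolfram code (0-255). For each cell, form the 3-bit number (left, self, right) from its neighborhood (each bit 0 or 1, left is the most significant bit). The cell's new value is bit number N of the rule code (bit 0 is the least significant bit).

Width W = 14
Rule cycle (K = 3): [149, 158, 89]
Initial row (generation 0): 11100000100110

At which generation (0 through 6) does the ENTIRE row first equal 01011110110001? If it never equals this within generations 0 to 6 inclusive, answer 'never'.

Answer: 1

Derivation:
Gen 0: 11100000100110
Gen 1 (rule 149): 01011110110001
Gen 2 (rule 158): 11011100101011
Gen 3 (rule 89): 11010110000011
Gen 4 (rule 149): 00010001111000
Gen 5 (rule 158): 00111011110100
Gen 6 (rule 89): 10101010010011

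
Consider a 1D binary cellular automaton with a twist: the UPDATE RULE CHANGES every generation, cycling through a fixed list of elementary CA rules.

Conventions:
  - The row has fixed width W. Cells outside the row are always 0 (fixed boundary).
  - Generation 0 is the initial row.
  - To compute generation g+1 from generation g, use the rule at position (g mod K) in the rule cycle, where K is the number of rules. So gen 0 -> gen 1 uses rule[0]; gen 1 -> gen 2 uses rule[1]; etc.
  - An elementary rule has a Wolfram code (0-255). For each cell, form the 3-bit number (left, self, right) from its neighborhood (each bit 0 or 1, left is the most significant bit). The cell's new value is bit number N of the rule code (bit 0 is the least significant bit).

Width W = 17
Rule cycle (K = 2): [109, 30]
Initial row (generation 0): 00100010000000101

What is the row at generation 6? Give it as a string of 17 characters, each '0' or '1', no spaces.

Gen 0: 00100010000000101
Gen 1 (rule 109): 10101010111110111
Gen 2 (rule 30): 10101010100000100
Gen 3 (rule 109): 11111111101110101
Gen 4 (rule 30): 10000000001000101
Gen 5 (rule 109): 10111111101010111
Gen 6 (rule 30): 10100000001010100

Answer: 10100000001010100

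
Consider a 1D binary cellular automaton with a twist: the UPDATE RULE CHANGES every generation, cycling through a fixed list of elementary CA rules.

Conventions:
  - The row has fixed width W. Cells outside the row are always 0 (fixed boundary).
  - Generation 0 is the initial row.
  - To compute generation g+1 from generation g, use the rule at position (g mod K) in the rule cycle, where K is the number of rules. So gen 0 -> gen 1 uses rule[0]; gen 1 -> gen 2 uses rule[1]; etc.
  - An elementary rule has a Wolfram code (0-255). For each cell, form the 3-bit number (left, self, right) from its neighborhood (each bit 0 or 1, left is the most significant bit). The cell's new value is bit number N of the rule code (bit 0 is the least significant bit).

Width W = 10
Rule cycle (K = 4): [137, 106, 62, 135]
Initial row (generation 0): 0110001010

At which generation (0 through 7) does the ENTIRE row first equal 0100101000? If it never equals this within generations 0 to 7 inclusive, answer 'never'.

Gen 0: 0110001010
Gen 1 (rule 137): 0100100000
Gen 2 (rule 106): 1001000000
Gen 3 (rule 62): 1111100000
Gen 4 (rule 135): 0111001111
Gen 5 (rule 137): 0110001110
Gen 6 (rule 106): 1110011010
Gen 7 (rule 62): 1001110111

Answer: never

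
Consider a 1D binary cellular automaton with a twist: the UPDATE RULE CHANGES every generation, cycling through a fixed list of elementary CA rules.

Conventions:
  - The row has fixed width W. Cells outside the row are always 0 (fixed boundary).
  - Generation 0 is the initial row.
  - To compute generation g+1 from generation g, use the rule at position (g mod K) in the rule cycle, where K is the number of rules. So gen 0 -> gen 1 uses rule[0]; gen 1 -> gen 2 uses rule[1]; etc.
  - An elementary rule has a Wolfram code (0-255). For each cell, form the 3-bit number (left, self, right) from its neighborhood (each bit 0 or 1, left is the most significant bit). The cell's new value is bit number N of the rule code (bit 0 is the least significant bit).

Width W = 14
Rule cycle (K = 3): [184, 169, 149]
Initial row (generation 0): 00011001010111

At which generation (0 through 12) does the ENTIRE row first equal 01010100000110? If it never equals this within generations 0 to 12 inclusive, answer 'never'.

Gen 0: 00011001010111
Gen 1 (rule 184): 00010100101110
Gen 2 (rule 169): 11001000011100
Gen 3 (rule 149): 00101111001011
Gen 4 (rule 184): 00011110100110
Gen 5 (rule 169): 11011101000100
Gen 6 (rule 149): 00001001110111
Gen 7 (rule 184): 00000101101110
Gen 8 (rule 169): 11110011011100
Gen 9 (rule 149): 01101000001011
Gen 10 (rule 184): 01010100000110
Gen 11 (rule 169): 00101001110100
Gen 12 (rule 149): 10101100100111

Answer: 10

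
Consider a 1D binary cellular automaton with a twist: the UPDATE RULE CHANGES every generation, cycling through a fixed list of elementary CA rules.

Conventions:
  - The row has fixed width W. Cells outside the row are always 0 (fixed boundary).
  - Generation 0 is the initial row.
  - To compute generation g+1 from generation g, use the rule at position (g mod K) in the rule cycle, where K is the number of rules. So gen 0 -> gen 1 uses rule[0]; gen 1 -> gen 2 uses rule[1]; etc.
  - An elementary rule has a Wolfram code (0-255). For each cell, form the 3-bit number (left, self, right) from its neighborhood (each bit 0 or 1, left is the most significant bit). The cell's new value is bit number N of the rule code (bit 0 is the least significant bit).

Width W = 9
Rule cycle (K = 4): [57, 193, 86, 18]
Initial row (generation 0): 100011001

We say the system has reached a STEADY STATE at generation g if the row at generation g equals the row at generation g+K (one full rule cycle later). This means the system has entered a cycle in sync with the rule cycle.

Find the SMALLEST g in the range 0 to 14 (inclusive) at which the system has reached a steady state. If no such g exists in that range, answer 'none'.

Answer: 2

Derivation:
Gen 0: 100011001
Gen 1 (rule 57): 011010100
Gen 2 (rule 193): 001000001
Gen 3 (rule 86): 011100011
Gen 4 (rule 18): 100010100
Gen 5 (rule 57): 011001011
Gen 6 (rule 193): 001000001
Gen 7 (rule 86): 011100011
Gen 8 (rule 18): 100010100
Gen 9 (rule 57): 011001011
Gen 10 (rule 193): 001000001
Gen 11 (rule 86): 011100011
Gen 12 (rule 18): 100010100
Gen 13 (rule 57): 011001011
Gen 14 (rule 193): 001000001
Gen 15 (rule 86): 011100011
Gen 16 (rule 18): 100010100
Gen 17 (rule 57): 011001011
Gen 18 (rule 193): 001000001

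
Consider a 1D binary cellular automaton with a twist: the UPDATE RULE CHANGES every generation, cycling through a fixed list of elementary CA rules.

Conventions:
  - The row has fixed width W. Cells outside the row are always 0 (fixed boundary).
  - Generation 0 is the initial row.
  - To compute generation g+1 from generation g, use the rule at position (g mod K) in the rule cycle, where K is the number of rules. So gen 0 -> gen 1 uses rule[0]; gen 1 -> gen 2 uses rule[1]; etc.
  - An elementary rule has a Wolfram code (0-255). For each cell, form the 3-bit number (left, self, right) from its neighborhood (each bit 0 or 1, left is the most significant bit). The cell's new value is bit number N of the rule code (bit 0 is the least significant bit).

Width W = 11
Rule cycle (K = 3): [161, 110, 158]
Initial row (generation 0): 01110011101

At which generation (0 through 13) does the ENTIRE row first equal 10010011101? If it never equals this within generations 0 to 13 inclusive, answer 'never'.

Answer: 12

Derivation:
Gen 0: 01110011101
Gen 1 (rule 161): 00100001010
Gen 2 (rule 110): 01100011110
Gen 3 (rule 158): 11010111101
Gen 4 (rule 161): 00101011010
Gen 5 (rule 110): 01111111110
Gen 6 (rule 158): 11111111101
Gen 7 (rule 161): 01111111010
Gen 8 (rule 110): 11000001110
Gen 9 (rule 158): 10100011101
Gen 10 (rule 161): 01001001010
Gen 11 (rule 110): 11011011110
Gen 12 (rule 158): 10010011101
Gen 13 (rule 161): 00000001010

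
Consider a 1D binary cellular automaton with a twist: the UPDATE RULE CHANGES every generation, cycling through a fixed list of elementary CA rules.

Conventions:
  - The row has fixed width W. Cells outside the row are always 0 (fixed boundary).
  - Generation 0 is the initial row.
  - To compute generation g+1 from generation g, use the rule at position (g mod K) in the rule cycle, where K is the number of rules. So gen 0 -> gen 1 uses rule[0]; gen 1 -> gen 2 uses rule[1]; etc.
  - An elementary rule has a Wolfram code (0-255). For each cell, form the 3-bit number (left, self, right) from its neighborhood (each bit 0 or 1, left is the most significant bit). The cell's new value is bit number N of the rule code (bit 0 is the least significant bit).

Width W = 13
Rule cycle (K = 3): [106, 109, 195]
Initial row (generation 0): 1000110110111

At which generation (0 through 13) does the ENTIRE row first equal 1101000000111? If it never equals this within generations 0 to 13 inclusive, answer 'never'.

Gen 0: 1000110110111
Gen 1 (rule 106): 0001111111101
Gen 2 (rule 109): 1101000000111
Gen 3 (rule 195): 0100011111011
Gen 4 (rule 106): 1000110001111
Gen 5 (rule 109): 1010110101001
Gen 6 (rule 195): 0000010000010
Gen 7 (rule 106): 0000100000100
Gen 8 (rule 109): 1110101110101
Gen 9 (rule 195): 0110000110000
Gen 10 (rule 106): 1110001110000
Gen 11 (rule 109): 1010101010111
Gen 12 (rule 195): 0000000000011
Gen 13 (rule 106): 0000000000111

Answer: 2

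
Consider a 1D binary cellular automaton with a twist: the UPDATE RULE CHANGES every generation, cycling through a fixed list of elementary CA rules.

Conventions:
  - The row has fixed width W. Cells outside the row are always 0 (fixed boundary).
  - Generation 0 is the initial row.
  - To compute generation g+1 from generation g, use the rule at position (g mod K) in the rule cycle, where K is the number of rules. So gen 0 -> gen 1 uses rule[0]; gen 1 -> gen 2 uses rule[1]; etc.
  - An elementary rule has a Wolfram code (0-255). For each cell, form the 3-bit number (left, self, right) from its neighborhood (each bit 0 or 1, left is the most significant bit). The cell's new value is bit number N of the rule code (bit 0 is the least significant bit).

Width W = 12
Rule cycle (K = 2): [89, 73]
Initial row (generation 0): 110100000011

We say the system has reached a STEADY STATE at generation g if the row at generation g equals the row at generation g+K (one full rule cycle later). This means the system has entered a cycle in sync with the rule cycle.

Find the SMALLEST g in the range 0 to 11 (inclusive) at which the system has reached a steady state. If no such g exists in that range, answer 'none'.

Answer: 11

Derivation:
Gen 0: 110100000011
Gen 1 (rule 89): 110011111011
Gen 2 (rule 73): 110010001011
Gen 3 (rule 89): 111001100011
Gen 4 (rule 73): 101001101011
Gen 5 (rule 89): 000101100011
Gen 6 (rule 73): 110001101011
Gen 7 (rule 89): 111101100011
Gen 8 (rule 73): 100101101011
Gen 9 (rule 89): 010001100011
Gen 10 (rule 73): 000101101011
Gen 11 (rule 89): 110001100011
Gen 12 (rule 73): 110101101011
Gen 13 (rule 89): 110001100011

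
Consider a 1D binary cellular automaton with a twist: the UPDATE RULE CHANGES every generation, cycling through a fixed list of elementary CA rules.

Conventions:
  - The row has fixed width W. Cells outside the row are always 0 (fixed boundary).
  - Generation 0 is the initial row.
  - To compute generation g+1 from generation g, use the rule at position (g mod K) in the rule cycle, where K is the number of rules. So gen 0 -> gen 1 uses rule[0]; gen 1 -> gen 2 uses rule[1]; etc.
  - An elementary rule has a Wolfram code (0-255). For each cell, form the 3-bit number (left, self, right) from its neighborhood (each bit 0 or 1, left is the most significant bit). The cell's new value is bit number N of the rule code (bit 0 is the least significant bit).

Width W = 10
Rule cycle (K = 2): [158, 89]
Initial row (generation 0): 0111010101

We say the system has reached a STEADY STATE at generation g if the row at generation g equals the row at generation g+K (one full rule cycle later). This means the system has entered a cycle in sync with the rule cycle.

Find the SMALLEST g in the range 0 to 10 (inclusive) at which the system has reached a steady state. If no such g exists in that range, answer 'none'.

Gen 0: 0111010101
Gen 1 (rule 158): 1110010101
Gen 2 (rule 89): 1011000000
Gen 3 (rule 158): 1010100000
Gen 4 (rule 89): 0000011111
Gen 5 (rule 158): 0000111110
Gen 6 (rule 89): 1110100011
Gen 7 (rule 158): 1100110110
Gen 8 (rule 89): 1110110111
Gen 9 (rule 158): 1100100110
Gen 10 (rule 89): 1110010111
Gen 11 (rule 158): 1101110110
Gen 12 (rule 89): 1101010111

Answer: none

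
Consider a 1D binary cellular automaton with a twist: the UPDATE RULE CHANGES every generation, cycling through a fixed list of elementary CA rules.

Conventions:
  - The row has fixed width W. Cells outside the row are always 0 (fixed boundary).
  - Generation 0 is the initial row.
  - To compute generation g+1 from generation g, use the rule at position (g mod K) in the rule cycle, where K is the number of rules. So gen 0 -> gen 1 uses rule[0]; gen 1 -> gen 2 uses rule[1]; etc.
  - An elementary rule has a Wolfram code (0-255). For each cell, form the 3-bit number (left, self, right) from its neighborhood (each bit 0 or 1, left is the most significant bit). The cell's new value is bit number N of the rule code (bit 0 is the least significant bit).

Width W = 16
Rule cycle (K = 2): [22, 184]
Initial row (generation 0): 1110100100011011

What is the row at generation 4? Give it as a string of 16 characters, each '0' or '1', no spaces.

Answer: 0000100000110100

Derivation:
Gen 0: 1110100100011011
Gen 1 (rule 22): 0000111110100000
Gen 2 (rule 184): 0000111101010000
Gen 3 (rule 22): 0001000001011000
Gen 4 (rule 184): 0000100000110100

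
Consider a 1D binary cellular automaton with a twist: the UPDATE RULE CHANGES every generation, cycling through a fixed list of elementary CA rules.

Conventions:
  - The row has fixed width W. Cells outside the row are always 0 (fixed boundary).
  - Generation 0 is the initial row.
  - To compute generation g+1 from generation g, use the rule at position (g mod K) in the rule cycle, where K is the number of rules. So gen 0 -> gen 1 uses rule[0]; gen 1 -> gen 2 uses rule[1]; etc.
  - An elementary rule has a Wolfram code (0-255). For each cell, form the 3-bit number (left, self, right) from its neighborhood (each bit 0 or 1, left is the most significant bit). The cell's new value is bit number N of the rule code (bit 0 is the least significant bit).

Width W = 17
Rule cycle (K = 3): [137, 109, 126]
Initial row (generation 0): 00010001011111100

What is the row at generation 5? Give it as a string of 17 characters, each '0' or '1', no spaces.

Answer: 10000000010010010

Derivation:
Gen 0: 00010001011111100
Gen 1 (rule 137): 11000100011111001
Gen 2 (rule 109): 11010101010001001
Gen 3 (rule 126): 11111111111011111
Gen 4 (rule 137): 11111111110011110
Gen 5 (rule 109): 10000000010010010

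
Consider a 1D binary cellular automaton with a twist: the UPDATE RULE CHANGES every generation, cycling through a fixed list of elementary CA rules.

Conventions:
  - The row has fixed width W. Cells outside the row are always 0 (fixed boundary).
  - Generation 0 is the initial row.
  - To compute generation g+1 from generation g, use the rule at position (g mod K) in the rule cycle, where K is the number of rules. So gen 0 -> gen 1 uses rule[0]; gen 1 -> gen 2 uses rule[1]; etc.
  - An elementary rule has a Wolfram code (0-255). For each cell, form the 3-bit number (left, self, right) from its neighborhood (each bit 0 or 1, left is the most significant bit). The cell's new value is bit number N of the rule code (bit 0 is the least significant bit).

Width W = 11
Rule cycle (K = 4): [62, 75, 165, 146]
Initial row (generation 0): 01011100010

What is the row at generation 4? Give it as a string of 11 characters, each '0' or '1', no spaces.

Answer: 01101011010

Derivation:
Gen 0: 01011100010
Gen 1 (rule 62): 11110010111
Gen 2 (rule 75): 10010100101
Gen 3 (rule 165): 10011100111
Gen 4 (rule 146): 01101011010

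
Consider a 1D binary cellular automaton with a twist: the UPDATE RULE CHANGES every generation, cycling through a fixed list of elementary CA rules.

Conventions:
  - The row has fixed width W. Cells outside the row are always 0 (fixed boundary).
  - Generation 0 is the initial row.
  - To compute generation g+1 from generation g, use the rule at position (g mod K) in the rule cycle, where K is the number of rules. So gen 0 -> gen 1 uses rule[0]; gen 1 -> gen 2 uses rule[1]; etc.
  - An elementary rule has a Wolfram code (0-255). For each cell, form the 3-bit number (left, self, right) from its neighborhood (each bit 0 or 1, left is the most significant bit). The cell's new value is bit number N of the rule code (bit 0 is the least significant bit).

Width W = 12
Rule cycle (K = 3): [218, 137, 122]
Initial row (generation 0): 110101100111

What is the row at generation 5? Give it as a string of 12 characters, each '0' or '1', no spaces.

Answer: 110011000110

Derivation:
Gen 0: 110101100111
Gen 1 (rule 218): 110001111111
Gen 2 (rule 137): 100101111110
Gen 3 (rule 122): 011011000011
Gen 4 (rule 218): 111011100111
Gen 5 (rule 137): 110011000110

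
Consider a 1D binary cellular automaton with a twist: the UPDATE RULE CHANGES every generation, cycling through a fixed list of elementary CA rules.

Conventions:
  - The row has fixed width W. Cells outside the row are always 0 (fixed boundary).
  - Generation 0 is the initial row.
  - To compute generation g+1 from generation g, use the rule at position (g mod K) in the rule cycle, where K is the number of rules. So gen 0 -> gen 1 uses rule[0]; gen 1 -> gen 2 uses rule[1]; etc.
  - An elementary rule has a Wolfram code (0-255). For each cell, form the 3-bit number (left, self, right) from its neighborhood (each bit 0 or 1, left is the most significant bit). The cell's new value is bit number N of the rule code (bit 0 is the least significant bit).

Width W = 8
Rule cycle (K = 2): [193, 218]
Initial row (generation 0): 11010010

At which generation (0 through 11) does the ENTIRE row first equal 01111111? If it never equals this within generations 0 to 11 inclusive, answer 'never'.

Gen 0: 11010010
Gen 1 (rule 193): 01000000
Gen 2 (rule 218): 10100000
Gen 3 (rule 193): 00001111
Gen 4 (rule 218): 00011111
Gen 5 (rule 193): 11001111
Gen 6 (rule 218): 11111111
Gen 7 (rule 193): 01111111
Gen 8 (rule 218): 11111111
Gen 9 (rule 193): 01111111
Gen 10 (rule 218): 11111111
Gen 11 (rule 193): 01111111

Answer: 7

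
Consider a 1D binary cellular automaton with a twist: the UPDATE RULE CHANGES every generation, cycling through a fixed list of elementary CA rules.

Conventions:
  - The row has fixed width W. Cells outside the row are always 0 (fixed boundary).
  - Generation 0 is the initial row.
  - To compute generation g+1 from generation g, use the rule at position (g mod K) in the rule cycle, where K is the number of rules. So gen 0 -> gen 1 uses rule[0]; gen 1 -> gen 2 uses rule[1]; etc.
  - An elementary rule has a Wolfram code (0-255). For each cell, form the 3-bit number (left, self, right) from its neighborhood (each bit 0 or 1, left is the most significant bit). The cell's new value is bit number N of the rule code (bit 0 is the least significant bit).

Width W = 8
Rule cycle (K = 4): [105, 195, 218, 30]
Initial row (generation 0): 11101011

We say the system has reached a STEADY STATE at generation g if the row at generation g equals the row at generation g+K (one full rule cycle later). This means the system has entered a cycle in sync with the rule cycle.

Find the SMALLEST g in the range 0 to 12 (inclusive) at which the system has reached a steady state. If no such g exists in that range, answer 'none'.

Answer: 4

Derivation:
Gen 0: 11101011
Gen 1 (rule 105): 10110111
Gen 2 (rule 195): 00010011
Gen 3 (rule 218): 00101111
Gen 4 (rule 30): 01101000
Gen 5 (rule 105): 01110011
Gen 6 (rule 195): 10110101
Gen 7 (rule 218): 00110000
Gen 8 (rule 30): 01101000
Gen 9 (rule 105): 01110011
Gen 10 (rule 195): 10110101
Gen 11 (rule 218): 00110000
Gen 12 (rule 30): 01101000
Gen 13 (rule 105): 01110011
Gen 14 (rule 195): 10110101
Gen 15 (rule 218): 00110000
Gen 16 (rule 30): 01101000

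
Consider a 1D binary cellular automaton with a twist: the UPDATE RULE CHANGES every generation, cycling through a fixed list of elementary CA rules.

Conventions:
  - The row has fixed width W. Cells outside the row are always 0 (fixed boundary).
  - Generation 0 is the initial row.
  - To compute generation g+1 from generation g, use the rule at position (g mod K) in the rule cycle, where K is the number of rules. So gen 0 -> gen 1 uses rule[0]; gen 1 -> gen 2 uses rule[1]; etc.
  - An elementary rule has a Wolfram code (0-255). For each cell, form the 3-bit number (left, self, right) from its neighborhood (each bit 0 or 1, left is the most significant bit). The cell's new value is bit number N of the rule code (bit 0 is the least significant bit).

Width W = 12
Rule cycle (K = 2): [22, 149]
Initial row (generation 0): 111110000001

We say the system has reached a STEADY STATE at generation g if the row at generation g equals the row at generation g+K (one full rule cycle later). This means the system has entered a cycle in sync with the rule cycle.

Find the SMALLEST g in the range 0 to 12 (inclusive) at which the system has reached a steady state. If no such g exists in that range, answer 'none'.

Gen 0: 111110000001
Gen 1 (rule 22): 000001000011
Gen 2 (rule 149): 111101111000
Gen 3 (rule 22): 000000000100
Gen 4 (rule 149): 111111110111
Gen 5 (rule 22): 000000000000
Gen 6 (rule 149): 111111111111
Gen 7 (rule 22): 000000000000
Gen 8 (rule 149): 111111111111
Gen 9 (rule 22): 000000000000
Gen 10 (rule 149): 111111111111
Gen 11 (rule 22): 000000000000
Gen 12 (rule 149): 111111111111
Gen 13 (rule 22): 000000000000
Gen 14 (rule 149): 111111111111

Answer: 5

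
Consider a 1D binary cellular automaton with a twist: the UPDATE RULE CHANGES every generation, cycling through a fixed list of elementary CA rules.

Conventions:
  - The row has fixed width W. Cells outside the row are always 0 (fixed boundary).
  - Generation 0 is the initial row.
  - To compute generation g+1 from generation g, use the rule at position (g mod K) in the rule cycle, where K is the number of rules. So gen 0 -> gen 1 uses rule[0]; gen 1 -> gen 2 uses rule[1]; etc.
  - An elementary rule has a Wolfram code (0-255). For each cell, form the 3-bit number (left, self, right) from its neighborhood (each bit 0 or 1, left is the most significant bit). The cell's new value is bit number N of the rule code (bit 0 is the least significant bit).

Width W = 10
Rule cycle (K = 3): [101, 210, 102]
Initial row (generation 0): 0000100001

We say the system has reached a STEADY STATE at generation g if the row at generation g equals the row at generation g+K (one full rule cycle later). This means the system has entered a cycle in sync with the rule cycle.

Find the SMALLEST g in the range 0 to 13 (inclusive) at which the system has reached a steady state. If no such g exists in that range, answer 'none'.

Gen 0: 0000100001
Gen 1 (rule 101): 1110101101
Gen 2 (rule 210): 0110000100
Gen 3 (rule 102): 1010001100
Gen 4 (rule 101): 1110100101
Gen 5 (rule 210): 0110011000
Gen 6 (rule 102): 1010101000
Gen 7 (rule 101): 1111111011
Gen 8 (rule 210): 0111111001
Gen 9 (rule 102): 1000001011
Gen 10 (rule 101): 1011101101
Gen 11 (rule 210): 0001100100
Gen 12 (rule 102): 0010101100
Gen 13 (rule 101): 1011110101
Gen 14 (rule 210): 0001110000
Gen 15 (rule 102): 0010010000
Gen 16 (rule 101): 1010010111

Answer: none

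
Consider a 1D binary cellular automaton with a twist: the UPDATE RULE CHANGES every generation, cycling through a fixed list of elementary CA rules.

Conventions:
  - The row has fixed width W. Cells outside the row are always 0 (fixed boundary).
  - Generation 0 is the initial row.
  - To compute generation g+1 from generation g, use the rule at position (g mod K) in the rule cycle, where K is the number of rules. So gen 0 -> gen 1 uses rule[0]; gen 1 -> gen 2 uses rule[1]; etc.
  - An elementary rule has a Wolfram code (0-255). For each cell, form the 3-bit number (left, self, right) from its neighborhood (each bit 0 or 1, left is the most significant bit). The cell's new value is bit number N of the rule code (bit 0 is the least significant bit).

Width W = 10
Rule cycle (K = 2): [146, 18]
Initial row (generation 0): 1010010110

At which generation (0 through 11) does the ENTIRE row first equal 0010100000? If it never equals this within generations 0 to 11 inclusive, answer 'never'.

Gen 0: 1010010110
Gen 1 (rule 146): 0001100001
Gen 2 (rule 18): 0010010010
Gen 3 (rule 146): 0101101101
Gen 4 (rule 18): 1000000000
Gen 5 (rule 146): 0100000000
Gen 6 (rule 18): 1010000000
Gen 7 (rule 146): 0001000000
Gen 8 (rule 18): 0010100000
Gen 9 (rule 146): 0100010000
Gen 10 (rule 18): 1010101000
Gen 11 (rule 146): 0000000100

Answer: 8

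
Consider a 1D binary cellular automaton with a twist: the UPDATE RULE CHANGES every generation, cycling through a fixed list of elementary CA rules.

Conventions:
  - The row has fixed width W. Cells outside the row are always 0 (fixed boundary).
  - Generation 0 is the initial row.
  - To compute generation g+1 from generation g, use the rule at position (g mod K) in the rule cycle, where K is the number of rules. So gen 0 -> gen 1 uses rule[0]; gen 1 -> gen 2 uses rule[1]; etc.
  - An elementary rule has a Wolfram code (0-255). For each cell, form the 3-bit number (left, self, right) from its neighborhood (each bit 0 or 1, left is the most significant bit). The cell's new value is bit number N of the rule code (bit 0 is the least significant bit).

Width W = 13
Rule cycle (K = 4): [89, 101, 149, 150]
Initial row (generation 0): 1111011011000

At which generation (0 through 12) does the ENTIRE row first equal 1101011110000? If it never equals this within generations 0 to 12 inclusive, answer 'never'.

Gen 0: 1111011011000
Gen 1 (rule 89): 1001011011111
Gen 2 (rule 101): 1001101100001
Gen 3 (rule 149): 1100000011101
Gen 4 (rule 150): 0010000101001
Gen 5 (rule 89): 1001110000100
Gen 6 (rule 101): 1000010110101
Gen 7 (rule 149): 1111010000101
Gen 8 (rule 150): 0110011001101
Gen 9 (rule 89): 0111011101100
Gen 10 (rule 101): 0001100110101
Gen 11 (rule 149): 1100010000101
Gen 12 (rule 150): 0010111001101

Answer: never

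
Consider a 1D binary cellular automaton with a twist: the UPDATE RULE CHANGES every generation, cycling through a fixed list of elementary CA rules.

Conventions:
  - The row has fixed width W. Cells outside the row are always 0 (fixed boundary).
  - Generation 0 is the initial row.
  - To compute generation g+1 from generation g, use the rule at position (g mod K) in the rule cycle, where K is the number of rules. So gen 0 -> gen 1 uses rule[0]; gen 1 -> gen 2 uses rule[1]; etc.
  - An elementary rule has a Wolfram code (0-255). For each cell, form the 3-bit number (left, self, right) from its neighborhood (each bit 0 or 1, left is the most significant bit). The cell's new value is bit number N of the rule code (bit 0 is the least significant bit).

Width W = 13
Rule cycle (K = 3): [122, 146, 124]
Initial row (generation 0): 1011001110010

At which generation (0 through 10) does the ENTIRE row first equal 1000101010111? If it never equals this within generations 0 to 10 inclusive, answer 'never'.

Gen 0: 1011001110010
Gen 1 (rule 122): 0111111011101
Gen 2 (rule 146): 1011110001000
Gen 3 (rule 124): 1110011001100
Gen 4 (rule 122): 1011111111110
Gen 5 (rule 146): 0001111111101
Gen 6 (rule 124): 0001000000111
Gen 7 (rule 122): 0010100001101
Gen 8 (rule 146): 0100010010000
Gen 9 (rule 124): 0110011011000
Gen 10 (rule 122): 1111111111100

Answer: never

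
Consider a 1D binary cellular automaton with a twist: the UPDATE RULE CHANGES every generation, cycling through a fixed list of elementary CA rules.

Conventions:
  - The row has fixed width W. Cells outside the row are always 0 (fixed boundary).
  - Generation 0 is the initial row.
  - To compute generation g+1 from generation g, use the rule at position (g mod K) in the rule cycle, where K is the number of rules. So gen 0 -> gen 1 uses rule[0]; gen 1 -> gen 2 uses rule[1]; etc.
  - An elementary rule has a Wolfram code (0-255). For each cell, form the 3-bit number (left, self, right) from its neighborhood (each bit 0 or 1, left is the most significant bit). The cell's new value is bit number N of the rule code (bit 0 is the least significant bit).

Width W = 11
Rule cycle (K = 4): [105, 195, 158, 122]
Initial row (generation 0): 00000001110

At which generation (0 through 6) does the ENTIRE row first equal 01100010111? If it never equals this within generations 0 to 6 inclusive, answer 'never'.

Gen 0: 00000001110
Gen 1 (rule 105): 11111101010
Gen 2 (rule 195): 01111100000
Gen 3 (rule 158): 11111010000
Gen 4 (rule 122): 10001101000
Gen 5 (rule 105): 00101110011
Gen 6 (rule 195): 11000110101

Answer: never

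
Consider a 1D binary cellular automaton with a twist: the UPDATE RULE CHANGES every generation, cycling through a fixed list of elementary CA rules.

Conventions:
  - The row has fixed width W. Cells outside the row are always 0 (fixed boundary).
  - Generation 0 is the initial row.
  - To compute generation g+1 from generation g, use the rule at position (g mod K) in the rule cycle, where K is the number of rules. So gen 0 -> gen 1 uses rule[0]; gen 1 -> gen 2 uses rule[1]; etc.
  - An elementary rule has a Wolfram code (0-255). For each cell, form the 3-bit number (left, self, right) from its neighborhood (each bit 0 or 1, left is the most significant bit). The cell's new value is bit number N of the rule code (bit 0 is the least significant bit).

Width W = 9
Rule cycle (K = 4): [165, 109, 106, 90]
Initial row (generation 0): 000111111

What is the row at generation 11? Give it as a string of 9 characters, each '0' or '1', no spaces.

Answer: 111110001

Derivation:
Gen 0: 000111111
Gen 1 (rule 165): 110011110
Gen 2 (rule 109): 110010010
Gen 3 (rule 106): 110100100
Gen 4 (rule 90): 110011010
Gen 5 (rule 165): 000000110
Gen 6 (rule 109): 111110110
Gen 7 (rule 106): 100011110
Gen 8 (rule 90): 010110011
Gen 9 (rule 165): 011000000
Gen 10 (rule 109): 011011111
Gen 11 (rule 106): 111110001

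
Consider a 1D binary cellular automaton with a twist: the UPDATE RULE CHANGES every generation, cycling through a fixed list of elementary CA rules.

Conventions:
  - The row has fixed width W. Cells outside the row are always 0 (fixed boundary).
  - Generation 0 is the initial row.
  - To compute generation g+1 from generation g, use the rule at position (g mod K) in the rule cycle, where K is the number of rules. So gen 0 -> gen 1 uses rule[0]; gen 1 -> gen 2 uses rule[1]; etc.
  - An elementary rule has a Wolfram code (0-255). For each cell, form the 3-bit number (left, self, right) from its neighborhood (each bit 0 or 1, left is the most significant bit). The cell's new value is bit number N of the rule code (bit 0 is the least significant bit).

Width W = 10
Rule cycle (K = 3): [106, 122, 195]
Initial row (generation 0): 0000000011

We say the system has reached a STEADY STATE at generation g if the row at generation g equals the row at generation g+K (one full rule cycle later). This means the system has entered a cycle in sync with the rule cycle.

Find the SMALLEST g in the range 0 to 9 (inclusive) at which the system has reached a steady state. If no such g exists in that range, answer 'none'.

Answer: none

Derivation:
Gen 0: 0000000011
Gen 1 (rule 106): 0000000111
Gen 2 (rule 122): 0000001101
Gen 3 (rule 195): 1111110100
Gen 4 (rule 106): 1000011000
Gen 5 (rule 122): 0100111100
Gen 6 (rule 195): 1001011101
Gen 7 (rule 106): 0010110110
Gen 8 (rule 122): 0101111111
Gen 9 (rule 195): 1000111111
Gen 10 (rule 106): 0001100001
Gen 11 (rule 122): 0011110010
Gen 12 (rule 195): 1101110100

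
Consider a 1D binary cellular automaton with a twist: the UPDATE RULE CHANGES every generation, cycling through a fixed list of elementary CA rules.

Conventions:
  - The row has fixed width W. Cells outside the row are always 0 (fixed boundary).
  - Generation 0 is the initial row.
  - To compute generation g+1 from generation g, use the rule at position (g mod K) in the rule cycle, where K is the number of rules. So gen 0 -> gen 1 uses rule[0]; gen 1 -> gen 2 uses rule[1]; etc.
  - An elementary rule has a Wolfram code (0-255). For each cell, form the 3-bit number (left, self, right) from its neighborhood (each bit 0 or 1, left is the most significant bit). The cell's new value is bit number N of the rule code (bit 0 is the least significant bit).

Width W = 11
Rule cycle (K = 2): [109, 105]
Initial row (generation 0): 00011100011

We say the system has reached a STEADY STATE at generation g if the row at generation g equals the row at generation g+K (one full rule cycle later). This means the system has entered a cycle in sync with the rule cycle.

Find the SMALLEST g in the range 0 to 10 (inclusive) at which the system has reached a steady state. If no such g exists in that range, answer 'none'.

Answer: 9

Derivation:
Gen 0: 00011100011
Gen 1 (rule 109): 11010101011
Gen 2 (rule 105): 11101010111
Gen 3 (rule 109): 10111111101
Gen 4 (rule 105): 01100000110
Gen 5 (rule 109): 01101110110
Gen 6 (rule 105): 01111011110
Gen 7 (rule 109): 01001110010
Gen 8 (rule 105): 00001010000
Gen 9 (rule 109): 11101110111
Gen 10 (rule 105): 10111011101
Gen 11 (rule 109): 11101110111
Gen 12 (rule 105): 10111011101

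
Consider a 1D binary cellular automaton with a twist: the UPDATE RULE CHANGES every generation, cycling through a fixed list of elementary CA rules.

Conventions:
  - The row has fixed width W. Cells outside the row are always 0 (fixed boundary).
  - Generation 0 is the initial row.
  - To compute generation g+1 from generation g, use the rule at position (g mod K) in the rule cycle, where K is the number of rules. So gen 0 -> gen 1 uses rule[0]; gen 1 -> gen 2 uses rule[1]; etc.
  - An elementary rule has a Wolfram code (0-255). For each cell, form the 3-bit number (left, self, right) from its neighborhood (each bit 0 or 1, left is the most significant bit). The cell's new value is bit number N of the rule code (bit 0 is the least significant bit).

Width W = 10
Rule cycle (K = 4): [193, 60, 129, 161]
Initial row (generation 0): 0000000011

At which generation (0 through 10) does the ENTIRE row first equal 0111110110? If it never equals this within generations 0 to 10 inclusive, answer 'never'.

Answer: never

Derivation:
Gen 0: 0000000011
Gen 1 (rule 193): 1111111001
Gen 2 (rule 60): 1000000101
Gen 3 (rule 129): 0011110000
Gen 4 (rule 161): 1001100111
Gen 5 (rule 193): 0000100011
Gen 6 (rule 60): 0000110010
Gen 7 (rule 129): 1110000000
Gen 8 (rule 161): 0100111111
Gen 9 (rule 193): 0000011111
Gen 10 (rule 60): 0000010000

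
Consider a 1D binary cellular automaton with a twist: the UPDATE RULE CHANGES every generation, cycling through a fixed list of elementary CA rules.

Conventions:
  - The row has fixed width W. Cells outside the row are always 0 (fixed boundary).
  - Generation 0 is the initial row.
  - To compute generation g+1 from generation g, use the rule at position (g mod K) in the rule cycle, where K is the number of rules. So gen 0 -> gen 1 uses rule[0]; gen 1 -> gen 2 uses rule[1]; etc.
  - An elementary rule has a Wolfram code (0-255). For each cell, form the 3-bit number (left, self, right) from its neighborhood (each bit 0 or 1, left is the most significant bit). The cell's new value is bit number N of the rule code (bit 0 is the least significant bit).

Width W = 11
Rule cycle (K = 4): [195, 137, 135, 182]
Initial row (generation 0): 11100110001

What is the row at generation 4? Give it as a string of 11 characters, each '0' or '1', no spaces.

Gen 0: 11100110001
Gen 1 (rule 195): 01101010110
Gen 2 (rule 137): 01000000100
Gen 3 (rule 135): 11011111101
Gen 4 (rule 182): 00101111011

Answer: 00101111011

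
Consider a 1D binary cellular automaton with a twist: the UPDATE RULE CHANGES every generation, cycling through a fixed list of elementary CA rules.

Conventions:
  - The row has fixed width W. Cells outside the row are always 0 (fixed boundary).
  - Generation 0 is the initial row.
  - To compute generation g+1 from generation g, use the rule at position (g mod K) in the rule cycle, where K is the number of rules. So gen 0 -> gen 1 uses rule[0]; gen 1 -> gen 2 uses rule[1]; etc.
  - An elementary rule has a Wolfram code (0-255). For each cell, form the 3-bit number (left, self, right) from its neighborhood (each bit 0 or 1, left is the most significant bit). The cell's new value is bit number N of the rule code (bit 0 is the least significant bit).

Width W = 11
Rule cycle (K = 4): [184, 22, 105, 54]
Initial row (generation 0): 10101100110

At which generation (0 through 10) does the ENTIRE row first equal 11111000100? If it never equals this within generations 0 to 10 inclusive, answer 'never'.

Gen 0: 10101100110
Gen 1 (rule 184): 01011010101
Gen 2 (rule 22): 11000010101
Gen 3 (rule 105): 11011001010
Gen 4 (rule 54): 00100111111
Gen 5 (rule 184): 00010111110
Gen 6 (rule 22): 00110000001
Gen 7 (rule 105): 10110111100
Gen 8 (rule 54): 11001000010
Gen 9 (rule 184): 10100100001
Gen 10 (rule 22): 10111110011

Answer: never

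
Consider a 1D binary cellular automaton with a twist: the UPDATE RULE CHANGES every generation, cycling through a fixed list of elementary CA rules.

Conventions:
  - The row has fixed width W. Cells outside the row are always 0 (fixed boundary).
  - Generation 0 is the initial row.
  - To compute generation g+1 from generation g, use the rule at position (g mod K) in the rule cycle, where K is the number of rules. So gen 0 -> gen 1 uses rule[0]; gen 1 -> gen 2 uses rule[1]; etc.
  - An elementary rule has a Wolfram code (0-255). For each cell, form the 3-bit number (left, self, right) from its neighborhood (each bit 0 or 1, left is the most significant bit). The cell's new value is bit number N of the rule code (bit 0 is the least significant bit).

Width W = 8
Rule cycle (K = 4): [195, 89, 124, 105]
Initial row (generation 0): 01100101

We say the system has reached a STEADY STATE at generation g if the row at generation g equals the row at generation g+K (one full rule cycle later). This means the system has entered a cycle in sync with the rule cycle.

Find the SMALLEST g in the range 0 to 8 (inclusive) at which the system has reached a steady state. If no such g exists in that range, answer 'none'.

Answer: none

Derivation:
Gen 0: 01100101
Gen 1 (rule 195): 10101000
Gen 2 (rule 89): 00000111
Gen 3 (rule 124): 00000101
Gen 4 (rule 105): 11110010
Gen 5 (rule 195): 01110100
Gen 6 (rule 89): 01010011
Gen 7 (rule 124): 01111011
Gen 8 (rule 105): 01001111
Gen 9 (rule 195): 10010111
Gen 10 (rule 89): 01000101
Gen 11 (rule 124): 01100111
Gen 12 (rule 105): 01100101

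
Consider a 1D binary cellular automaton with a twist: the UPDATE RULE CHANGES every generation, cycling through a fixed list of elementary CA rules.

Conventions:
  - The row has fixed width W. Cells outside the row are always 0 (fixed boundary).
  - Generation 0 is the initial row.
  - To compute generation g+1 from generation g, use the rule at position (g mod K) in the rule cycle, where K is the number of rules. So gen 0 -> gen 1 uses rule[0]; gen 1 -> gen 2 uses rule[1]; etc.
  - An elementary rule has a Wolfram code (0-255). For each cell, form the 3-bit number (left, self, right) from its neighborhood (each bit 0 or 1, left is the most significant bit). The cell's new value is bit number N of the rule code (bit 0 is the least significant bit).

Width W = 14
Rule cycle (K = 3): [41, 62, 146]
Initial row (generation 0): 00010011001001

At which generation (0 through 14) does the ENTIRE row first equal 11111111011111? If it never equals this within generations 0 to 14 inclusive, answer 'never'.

Gen 0: 00010011001001
Gen 1 (rule 41): 11000010000000
Gen 2 (rule 62): 10100111000000
Gen 3 (rule 146): 00011010100000
Gen 4 (rule 41): 11010101001111
Gen 5 (rule 62): 10111111111000
Gen 6 (rule 146): 00011111110100
Gen 7 (rule 41): 11010000001001
Gen 8 (rule 62): 10111000011111
Gen 9 (rule 146): 00010100101110
Gen 10 (rule 41): 11001000011000
Gen 11 (rule 62): 10111100110100
Gen 12 (rule 146): 00011011000010
Gen 13 (rule 41): 11010110011000
Gen 14 (rule 62): 10111101110100

Answer: never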